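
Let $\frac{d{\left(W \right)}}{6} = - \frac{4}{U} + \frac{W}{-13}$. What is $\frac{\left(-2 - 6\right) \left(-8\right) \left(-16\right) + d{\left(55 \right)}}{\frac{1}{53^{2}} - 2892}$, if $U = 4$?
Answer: $\frac{38539480}{105607151} \approx 0.36493$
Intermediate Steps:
$d{\left(W \right)} = -6 - \frac{6 W}{13}$ ($d{\left(W \right)} = 6 \left(- \frac{4}{4} + \frac{W}{-13}\right) = 6 \left(\left(-4\right) \frac{1}{4} + W \left(- \frac{1}{13}\right)\right) = 6 \left(-1 - \frac{W}{13}\right) = -6 - \frac{6 W}{13}$)
$\frac{\left(-2 - 6\right) \left(-8\right) \left(-16\right) + d{\left(55 \right)}}{\frac{1}{53^{2}} - 2892} = \frac{\left(-2 - 6\right) \left(-8\right) \left(-16\right) - \frac{408}{13}}{\frac{1}{53^{2}} - 2892} = \frac{\left(-2 - 6\right) \left(-8\right) \left(-16\right) - \frac{408}{13}}{\frac{1}{2809} - 2892} = \frac{\left(-8\right) \left(-8\right) \left(-16\right) - \frac{408}{13}}{\frac{1}{2809} - 2892} = \frac{64 \left(-16\right) - \frac{408}{13}}{- \frac{8123627}{2809}} = \left(-1024 - \frac{408}{13}\right) \left(- \frac{2809}{8123627}\right) = \left(- \frac{13720}{13}\right) \left(- \frac{2809}{8123627}\right) = \frac{38539480}{105607151}$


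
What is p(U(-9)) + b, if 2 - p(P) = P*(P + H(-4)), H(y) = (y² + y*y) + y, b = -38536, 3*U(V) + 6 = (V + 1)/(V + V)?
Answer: -28055986/729 ≈ -38486.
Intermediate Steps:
U(V) = -2 + (1 + V)/(6*V) (U(V) = -2 + ((V + 1)/(V + V))/3 = -2 + ((1 + V)/((2*V)))/3 = -2 + ((1 + V)*(1/(2*V)))/3 = -2 + ((1 + V)/(2*V))/3 = -2 + (1 + V)/(6*V))
H(y) = y + 2*y² (H(y) = (y² + y²) + y = 2*y² + y = y + 2*y²)
p(P) = 2 - P*(28 + P) (p(P) = 2 - P*(P - 4*(1 + 2*(-4))) = 2 - P*(P - 4*(1 - 8)) = 2 - P*(P - 4*(-7)) = 2 - P*(P + 28) = 2 - P*(28 + P))
p(U(-9)) + b = (2 - ((⅙)*(1 - 11*(-9))/(-9))² - 14*(1 - 11*(-9))/(3*(-9))) - 38536 = (2 - ((⅙)*(-⅑)*(1 + 99))² - 14*(-1)*(1 + 99)/(3*9)) - 38536 = (2 - ((⅙)*(-⅑)*100)² - 14*(-1)*100/(3*9)) - 38536 = (2 - (-50/27)² - 28*(-50/27)) - 38536 = (2 - 1*2500/729 + 1400/27) - 38536 = (2 - 2500/729 + 1400/27) - 38536 = 36758/729 - 38536 = -28055986/729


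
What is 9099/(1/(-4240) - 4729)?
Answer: -38579760/20050961 ≈ -1.9241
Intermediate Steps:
9099/(1/(-4240) - 4729) = 9099/(-1/4240 - 4729) = 9099/(-20050961/4240) = 9099*(-4240/20050961) = -38579760/20050961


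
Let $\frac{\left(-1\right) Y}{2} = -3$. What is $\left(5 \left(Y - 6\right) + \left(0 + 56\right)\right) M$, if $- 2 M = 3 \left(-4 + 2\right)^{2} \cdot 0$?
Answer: $0$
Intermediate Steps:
$Y = 6$ ($Y = \left(-2\right) \left(-3\right) = 6$)
$M = 0$ ($M = - \frac{3 \left(-4 + 2\right)^{2} \cdot 0}{2} = - \frac{3 \left(-2\right)^{2} \cdot 0}{2} = - \frac{3 \cdot 4 \cdot 0}{2} = - \frac{12 \cdot 0}{2} = \left(- \frac{1}{2}\right) 0 = 0$)
$\left(5 \left(Y - 6\right) + \left(0 + 56\right)\right) M = \left(5 \left(6 - 6\right) + \left(0 + 56\right)\right) 0 = \left(5 \cdot 0 + 56\right) 0 = \left(0 + 56\right) 0 = 56 \cdot 0 = 0$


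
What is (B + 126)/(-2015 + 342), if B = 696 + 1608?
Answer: -2430/1673 ≈ -1.4525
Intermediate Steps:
B = 2304
(B + 126)/(-2015 + 342) = (2304 + 126)/(-2015 + 342) = 2430/(-1673) = 2430*(-1/1673) = -2430/1673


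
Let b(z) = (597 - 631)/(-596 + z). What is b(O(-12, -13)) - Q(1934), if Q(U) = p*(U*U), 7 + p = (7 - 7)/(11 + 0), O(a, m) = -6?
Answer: 7880930109/301 ≈ 2.6182e+7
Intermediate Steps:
p = -7 (p = -7 + (7 - 7)/(11 + 0) = -7 + 0/11 = -7 + 0*(1/11) = -7 + 0 = -7)
Q(U) = -7*U**2 (Q(U) = -7*U*U = -7*U**2)
b(z) = -34/(-596 + z)
b(O(-12, -13)) - Q(1934) = -34/(-596 - 6) - (-7)*1934**2 = -34/(-602) - (-7)*3740356 = -34*(-1/602) - 1*(-26182492) = 17/301 + 26182492 = 7880930109/301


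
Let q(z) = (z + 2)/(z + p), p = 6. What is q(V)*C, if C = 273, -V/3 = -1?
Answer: 455/3 ≈ 151.67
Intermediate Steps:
V = 3 (V = -3*(-1) = 3)
q(z) = (2 + z)/(6 + z) (q(z) = (z + 2)/(z + 6) = (2 + z)/(6 + z))
q(V)*C = ((2 + 3)/(6 + 3))*273 = (5/9)*273 = 455/3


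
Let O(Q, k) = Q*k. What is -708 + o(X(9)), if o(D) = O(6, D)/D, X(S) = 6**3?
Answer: -702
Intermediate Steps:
X(S) = 216
o(D) = 6 (o(D) = (6*D)/D = 6)
-708 + o(X(9)) = -708 + 6 = -702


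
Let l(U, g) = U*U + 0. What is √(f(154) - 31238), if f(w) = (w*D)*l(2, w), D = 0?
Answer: I*√31238 ≈ 176.74*I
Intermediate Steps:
l(U, g) = U² (l(U, g) = U² + 0 = U²)
f(w) = 0 (f(w) = (w*0)*2² = 0*4 = 0)
√(f(154) - 31238) = √(0 - 31238) = √(-31238) = I*√31238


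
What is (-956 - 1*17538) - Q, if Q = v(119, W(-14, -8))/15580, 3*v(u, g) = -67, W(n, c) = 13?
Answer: -864409493/46740 ≈ -18494.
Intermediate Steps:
v(u, g) = -67/3 (v(u, g) = (⅓)*(-67) = -67/3)
Q = -67/46740 (Q = -67/3/15580 = -67/3*1/15580 = -67/46740 ≈ -0.0014335)
(-956 - 1*17538) - Q = (-956 - 1*17538) - 1*(-67/46740) = (-956 - 17538) + 67/46740 = -18494 + 67/46740 = -864409493/46740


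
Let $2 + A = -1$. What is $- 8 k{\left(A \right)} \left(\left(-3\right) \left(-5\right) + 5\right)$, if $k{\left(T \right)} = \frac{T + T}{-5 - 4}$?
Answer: $- \frac{320}{3} \approx -106.67$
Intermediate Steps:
$A = -3$ ($A = -2 - 1 = -3$)
$k{\left(T \right)} = - \frac{2 T}{9}$ ($k{\left(T \right)} = \frac{2 T}{-9} = 2 T \left(- \frac{1}{9}\right) = - \frac{2 T}{9}$)
$- 8 k{\left(A \right)} \left(\left(-3\right) \left(-5\right) + 5\right) = - 8 \left(\left(- \frac{2}{9}\right) \left(-3\right)\right) \left(\left(-3\right) \left(-5\right) + 5\right) = \left(-8\right) \frac{2}{3} \left(15 + 5\right) = \left(- \frac{16}{3}\right) 20 = - \frac{320}{3}$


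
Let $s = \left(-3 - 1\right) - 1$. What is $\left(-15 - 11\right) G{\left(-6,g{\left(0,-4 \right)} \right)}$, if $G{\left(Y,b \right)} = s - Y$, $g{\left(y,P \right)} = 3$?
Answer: $-26$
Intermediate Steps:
$s = -5$ ($s = -4 - 1 = -5$)
$G{\left(Y,b \right)} = -5 - Y$
$\left(-15 - 11\right) G{\left(-6,g{\left(0,-4 \right)} \right)} = \left(-15 - 11\right) \left(-5 - -6\right) = \left(-15 - 11\right) \left(-5 + 6\right) = \left(-26\right) 1 = -26$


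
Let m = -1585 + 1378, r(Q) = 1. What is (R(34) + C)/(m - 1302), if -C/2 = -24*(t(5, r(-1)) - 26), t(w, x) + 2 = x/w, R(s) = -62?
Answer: 6982/7545 ≈ 0.92538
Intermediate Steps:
t(w, x) = -2 + x/w
m = -207
C = -6672/5 (C = -(-48)*((-2 + 1/5) - 26) = -(-48)*((-2 + 1*(⅕)) - 26) = -(-48)*((-2 + ⅕) - 26) = -(-48)*(-9/5 - 26) = -(-48)*(-139)/5 = -2*3336/5 = -6672/5 ≈ -1334.4)
(R(34) + C)/(m - 1302) = (-62 - 6672/5)/(-207 - 1302) = -6982/5/(-1509) = -6982/5*(-1/1509) = 6982/7545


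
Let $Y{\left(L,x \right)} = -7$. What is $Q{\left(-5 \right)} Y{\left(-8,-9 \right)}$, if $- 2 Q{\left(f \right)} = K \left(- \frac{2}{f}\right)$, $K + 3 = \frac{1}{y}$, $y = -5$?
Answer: $- \frac{112}{25} \approx -4.48$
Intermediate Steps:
$K = - \frac{16}{5}$ ($K = -3 + \frac{1}{-5} = -3 - \frac{1}{5} = - \frac{16}{5} \approx -3.2$)
$Q{\left(f \right)} = - \frac{16}{5 f}$ ($Q{\left(f \right)} = - \frac{\left(- \frac{16}{5}\right) \left(- \frac{2}{f}\right)}{2} = - \frac{\frac{32}{5} \frac{1}{f}}{2} = - \frac{16}{5 f}$)
$Q{\left(-5 \right)} Y{\left(-8,-9 \right)} = - \frac{16}{5 \left(-5\right)} \left(-7\right) = \left(- \frac{16}{5}\right) \left(- \frac{1}{5}\right) \left(-7\right) = \frac{16}{25} \left(-7\right) = - \frac{112}{25}$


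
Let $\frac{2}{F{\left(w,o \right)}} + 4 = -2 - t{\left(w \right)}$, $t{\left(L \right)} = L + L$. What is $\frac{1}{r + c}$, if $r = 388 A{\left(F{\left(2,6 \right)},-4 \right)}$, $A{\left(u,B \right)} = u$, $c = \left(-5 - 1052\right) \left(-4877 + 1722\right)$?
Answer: $\frac{5}{16673787} \approx 2.9987 \cdot 10^{-7}$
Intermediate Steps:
$t{\left(L \right)} = 2 L$
$F{\left(w,o \right)} = \frac{2}{-6 - 2 w}$ ($F{\left(w,o \right)} = \frac{2}{-4 - \left(2 + 2 w\right)} = \frac{2}{-6 - 2 w}$)
$c = 3334835$ ($c = \left(-1057\right) \left(-3155\right) = 3334835$)
$r = - \frac{388}{5}$ ($r = 388 \left(- \frac{1}{3 + 2}\right) = 388 \left(- \frac{1}{5}\right) = - \frac{388}{5} \approx -77.6$)
$\frac{1}{r + c} = \frac{1}{- \frac{388}{5} + 3334835} = \frac{1}{\frac{16673787}{5}} = \frac{5}{16673787}$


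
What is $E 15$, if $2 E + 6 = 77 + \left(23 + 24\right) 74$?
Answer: $\frac{53235}{2} \approx 26618.0$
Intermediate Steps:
$E = \frac{3549}{2}$ ($E = -3 + \frac{77 + \left(23 + 24\right) 74}{2} = -3 + \frac{77 + 47 \cdot 74}{2} = -3 + \frac{77 + 3478}{2} = -3 + \frac{1}{2} \cdot 3555 = -3 + \frac{3555}{2} = \frac{3549}{2} \approx 1774.5$)
$E 15 = \frac{3549}{2} \cdot 15 = \frac{53235}{2}$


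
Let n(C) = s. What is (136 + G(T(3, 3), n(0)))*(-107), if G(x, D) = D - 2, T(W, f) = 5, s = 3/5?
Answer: -72011/5 ≈ -14402.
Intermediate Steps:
s = ⅗ (s = 3*(⅕) = ⅗ ≈ 0.60000)
n(C) = ⅗
G(x, D) = -2 + D
(136 + G(T(3, 3), n(0)))*(-107) = (136 + (-2 + ⅗))*(-107) = (136 - 7/5)*(-107) = (673/5)*(-107) = -72011/5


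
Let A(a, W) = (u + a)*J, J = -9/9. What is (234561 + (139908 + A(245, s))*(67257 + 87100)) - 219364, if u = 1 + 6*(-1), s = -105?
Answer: 21558748673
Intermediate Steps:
u = -5 (u = 1 - 6 = -5)
J = -1 (J = -9*⅑ = -1)
A(a, W) = 5 - a (A(a, W) = (-5 + a)*(-1) = 5 - a)
(234561 + (139908 + A(245, s))*(67257 + 87100)) - 219364 = (234561 + (139908 + (5 - 1*245))*(67257 + 87100)) - 219364 = (234561 + (139908 + (5 - 245))*154357) - 219364 = (234561 + (139908 - 240)*154357) - 219364 = (234561 + 139668*154357) - 219364 = (234561 + 21558733476) - 219364 = 21558968037 - 219364 = 21558748673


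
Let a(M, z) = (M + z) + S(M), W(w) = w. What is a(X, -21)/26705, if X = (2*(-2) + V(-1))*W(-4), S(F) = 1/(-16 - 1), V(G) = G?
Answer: -18/453985 ≈ -3.9649e-5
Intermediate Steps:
S(F) = -1/17 (S(F) = 1/(-17) = -1/17)
X = 20 (X = (2*(-2) - 1)*(-4) = (-4 - 1)*(-4) = -5*(-4) = 20)
a(M, z) = -1/17 + M + z (a(M, z) = (M + z) - 1/17 = -1/17 + M + z)
a(X, -21)/26705 = (-1/17 + 20 - 21)/26705 = -18/17*1/26705 = -18/453985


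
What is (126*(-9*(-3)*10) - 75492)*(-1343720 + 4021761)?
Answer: -111063716352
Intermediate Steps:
(126*(-9*(-3)*10) - 75492)*(-1343720 + 4021761) = (126*(27*10) - 75492)*2678041 = (126*270 - 75492)*2678041 = (34020 - 75492)*2678041 = -41472*2678041 = -111063716352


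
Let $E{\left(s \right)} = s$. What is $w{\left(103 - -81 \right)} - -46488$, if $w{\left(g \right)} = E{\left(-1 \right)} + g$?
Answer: $46671$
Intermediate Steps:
$w{\left(g \right)} = -1 + g$
$w{\left(103 - -81 \right)} - -46488 = \left(-1 + \left(103 - -81\right)\right) - -46488 = \left(-1 + \left(103 + 81\right)\right) + 46488 = \left(-1 + 184\right) + 46488 = 183 + 46488 = 46671$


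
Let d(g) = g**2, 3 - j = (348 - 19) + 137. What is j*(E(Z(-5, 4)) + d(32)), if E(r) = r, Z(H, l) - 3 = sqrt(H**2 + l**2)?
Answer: -475501 - 463*sqrt(41) ≈ -4.7847e+5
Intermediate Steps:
Z(H, l) = 3 + sqrt(H**2 + l**2)
j = -463 (j = 3 - ((348 - 19) + 137) = 3 - (329 + 137) = 3 - 1*466 = 3 - 466 = -463)
j*(E(Z(-5, 4)) + d(32)) = -463*((3 + sqrt((-5)**2 + 4**2)) + 32**2) = -463*((3 + sqrt(25 + 16)) + 1024) = -463*((3 + sqrt(41)) + 1024) = -463*(1027 + sqrt(41)) = -475501 - 463*sqrt(41)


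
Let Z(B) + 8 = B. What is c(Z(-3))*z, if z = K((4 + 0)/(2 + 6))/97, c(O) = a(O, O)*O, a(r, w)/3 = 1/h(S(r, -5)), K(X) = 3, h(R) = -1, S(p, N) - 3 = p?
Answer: 99/97 ≈ 1.0206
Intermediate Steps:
Z(B) = -8 + B
S(p, N) = 3 + p
a(r, w) = -3 (a(r, w) = 3/(-1) = 3*(-1) = -3)
c(O) = -3*O
z = 3/97 ≈ 0.030928
c(Z(-3))*z = -3*(-8 - 3)*(3/97) = -3*(-11)*(3/97) = 33*(3/97) = 99/97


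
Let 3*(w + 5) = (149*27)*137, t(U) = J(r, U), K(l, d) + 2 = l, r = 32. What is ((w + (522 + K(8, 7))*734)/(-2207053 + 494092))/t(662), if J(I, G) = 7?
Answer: -571264/11990727 ≈ -0.047642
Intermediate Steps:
K(l, d) = -2 + l
t(U) = 7
w = 183712 (w = -5 + ((149*27)*137)/3 = -5 + (4023*137)/3 = -5 + (⅓)*551151 = -5 + 183717 = 183712)
((w + (522 + K(8, 7))*734)/(-2207053 + 494092))/t(662) = ((183712 + (522 + (-2 + 8))*734)/(-2207053 + 494092))/7 = ((183712 + (522 + 6)*734)/(-1712961))*(⅐) = ((183712 + 528*734)*(-1/1712961))*(⅐) = ((183712 + 387552)*(-1/1712961))*(⅐) = (571264*(-1/1712961))*(⅐) = -571264/1712961*⅐ = -571264/11990727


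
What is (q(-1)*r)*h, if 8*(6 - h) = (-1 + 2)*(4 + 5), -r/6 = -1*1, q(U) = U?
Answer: -117/4 ≈ -29.250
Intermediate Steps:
r = 6 (r = -(-6) = -6*(-1) = 6)
h = 39/8 (h = 6 - (-1 + 2)*(4 + 5)/8 = 6 - 9/8 = 39/8 ≈ 4.8750)
(q(-1)*r)*h = -1*6*(39/8) = -6*39/8 = -117/4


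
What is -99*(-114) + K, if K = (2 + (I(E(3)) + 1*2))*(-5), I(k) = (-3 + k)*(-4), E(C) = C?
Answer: 11266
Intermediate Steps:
I(k) = 12 - 4*k
K = -20 (K = (2 + ((12 - 4*3) + 1*2))*(-5) = (2 + ((12 - 12) + 2))*(-5) = (2 + (0 + 2))*(-5) = (2 + 2)*(-5) = 4*(-5) = -20)
-99*(-114) + K = -99*(-114) - 20 = 11286 - 20 = 11266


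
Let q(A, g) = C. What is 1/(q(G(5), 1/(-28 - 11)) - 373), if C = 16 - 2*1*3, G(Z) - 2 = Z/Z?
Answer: -1/363 ≈ -0.0027548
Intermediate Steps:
G(Z) = 3 (G(Z) = 2 + Z/Z = 2 + 1 = 3)
C = 10 (C = 16 - 2*3 = 16 - 1*6 = 16 - 6 = 10)
q(A, g) = 10
1/(q(G(5), 1/(-28 - 11)) - 373) = 1/(10 - 373) = 1/(-363) = -1/363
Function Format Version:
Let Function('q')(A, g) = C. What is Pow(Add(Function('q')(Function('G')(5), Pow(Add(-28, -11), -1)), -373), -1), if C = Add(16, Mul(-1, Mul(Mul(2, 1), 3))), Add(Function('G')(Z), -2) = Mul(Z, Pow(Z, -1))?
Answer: Rational(-1, 363) ≈ -0.0027548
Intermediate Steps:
Function('G')(Z) = 3 (Function('G')(Z) = Add(2, Mul(Z, Pow(Z, -1))) = Add(2, 1) = 3)
C = 10 (C = Add(16, Mul(-1, Mul(2, 3))) = Add(16, Mul(-1, 6)) = Add(16, -6) = 10)
Function('q')(A, g) = 10
Pow(Add(Function('q')(Function('G')(5), Pow(Add(-28, -11), -1)), -373), -1) = Pow(Add(10, -373), -1) = Pow(-363, -1) = Rational(-1, 363)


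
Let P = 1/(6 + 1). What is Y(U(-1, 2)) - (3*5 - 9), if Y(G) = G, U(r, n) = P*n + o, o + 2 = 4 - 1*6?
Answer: -68/7 ≈ -9.7143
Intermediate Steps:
P = ⅐ (P = 1/7 = ⅐ ≈ 0.14286)
o = -4 (o = -2 + (4 - 1*6) = -2 + (4 - 6) = -2 - 2 = -4)
U(r, n) = -4 + n/7 (U(r, n) = n/7 - 4 = -4 + n/7)
Y(U(-1, 2)) - (3*5 - 9) = (-4 + (⅐)*2) - (3*5 - 9) = (-4 + 2/7) - (15 - 9) = -26/7 - 1*6 = -26/7 - 6 = -68/7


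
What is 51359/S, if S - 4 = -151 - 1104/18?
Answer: -154077/625 ≈ -246.52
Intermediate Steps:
S = -625/3 (S = 4 + (-151 - 1104/18) = 4 + (-151 - 92*⅔) = 4 + (-151 - 184/3) = 4 - 637/3 = -625/3 ≈ -208.33)
51359/S = 51359/(-625/3) = 51359*(-3/625) = -154077/625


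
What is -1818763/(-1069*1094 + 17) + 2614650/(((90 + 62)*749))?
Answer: 1753391327/71504676 ≈ 24.521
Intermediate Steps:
-1818763/(-1069*1094 + 17) + 2614650/(((90 + 62)*749)) = -1818763/(-1169486 + 17) + 2614650/((152*749)) = -1818763/(-1169469) + 2614650/113848 = -1818763*(-1/1169469) + 2614650*(1/113848) = 1818763/1169469 + 1307325/56924 = 1753391327/71504676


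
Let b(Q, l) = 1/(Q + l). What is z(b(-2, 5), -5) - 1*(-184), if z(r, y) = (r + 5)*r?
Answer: 1672/9 ≈ 185.78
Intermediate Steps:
z(r, y) = r*(5 + r) (z(r, y) = (5 + r)*r = r*(5 + r))
z(b(-2, 5), -5) - 1*(-184) = (5 + 1/(-2 + 5))/(-2 + 5) - 1*(-184) = (5 + 1/3)/3 + 184 = (5 + ⅓)/3 + 184 = (⅓)*(16/3) + 184 = 16/9 + 184 = 1672/9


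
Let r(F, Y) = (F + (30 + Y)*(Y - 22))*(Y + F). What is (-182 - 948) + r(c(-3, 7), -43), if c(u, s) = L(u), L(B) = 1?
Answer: -36662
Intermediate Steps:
c(u, s) = 1
r(F, Y) = (F + Y)*(F + (-22 + Y)*(30 + Y)) (r(F, Y) = (F + (30 + Y)*(-22 + Y))*(F + Y) = (F + (-22 + Y)*(30 + Y))*(F + Y) = (F + Y)*(F + (-22 + Y)*(30 + Y)))
(-182 - 948) + r(c(-3, 7), -43) = (-182 - 948) + (1**2 + (-43)**3 - 660*1 - 660*(-43) + 8*(-43)**2 + 1*(-43)**2 + 9*1*(-43)) = -1130 + (1 - 79507 - 660 + 28380 + 8*1849 + 1*1849 - 387) = -1130 + (1 - 79507 - 660 + 28380 + 14792 + 1849 - 387) = -1130 - 35532 = -36662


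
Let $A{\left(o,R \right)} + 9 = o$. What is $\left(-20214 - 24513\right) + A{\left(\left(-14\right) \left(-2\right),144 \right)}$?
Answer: $-44708$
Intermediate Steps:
$A{\left(o,R \right)} = -9 + o$
$\left(-20214 - 24513\right) + A{\left(\left(-14\right) \left(-2\right),144 \right)} = \left(-20214 - 24513\right) - -19 = -44727 + \left(-9 + 28\right) = -44727 + 19 = -44708$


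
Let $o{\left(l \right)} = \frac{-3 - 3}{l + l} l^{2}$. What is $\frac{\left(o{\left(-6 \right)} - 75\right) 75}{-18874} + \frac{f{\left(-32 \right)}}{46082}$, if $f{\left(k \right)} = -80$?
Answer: $\frac{97745315}{434875834} \approx 0.22477$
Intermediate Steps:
$o{\left(l \right)} = - 3 l$ ($o{\left(l \right)} = - \frac{6}{2 l} l^{2} = - 6 \frac{1}{2 l} l^{2} = - \frac{3}{l} l^{2} = - 3 l$)
$\frac{\left(o{\left(-6 \right)} - 75\right) 75}{-18874} + \frac{f{\left(-32 \right)}}{46082} = \frac{\left(\left(-3\right) \left(-6\right) - 75\right) 75}{-18874} - \frac{80}{46082} = \left(18 - 75\right) 75 \left(- \frac{1}{18874}\right) - \frac{40}{23041} = \left(-57\right) 75 \left(- \frac{1}{18874}\right) - \frac{40}{23041} = \left(-4275\right) \left(- \frac{1}{18874}\right) - \frac{40}{23041} = \frac{4275}{18874} - \frac{40}{23041} = \frac{97745315}{434875834}$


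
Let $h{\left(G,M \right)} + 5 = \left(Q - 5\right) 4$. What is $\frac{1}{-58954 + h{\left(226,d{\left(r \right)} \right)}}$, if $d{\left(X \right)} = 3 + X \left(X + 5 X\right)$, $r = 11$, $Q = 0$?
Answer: $- \frac{1}{58979} \approx -1.6955 \cdot 10^{-5}$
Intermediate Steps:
$d{\left(X \right)} = 3 + 6 X^{2}$ ($d{\left(X \right)} = 3 + X 6 X = 3 + 6 X^{2}$)
$h{\left(G,M \right)} = -25$ ($h{\left(G,M \right)} = -5 + \left(0 - 5\right) 4 = -5 - 20 = -25$)
$\frac{1}{-58954 + h{\left(226,d{\left(r \right)} \right)}} = \frac{1}{-58954 - 25} = \frac{1}{-58979} = - \frac{1}{58979}$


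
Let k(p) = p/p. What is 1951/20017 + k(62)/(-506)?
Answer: 967189/10128602 ≈ 0.095491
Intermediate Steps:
k(p) = 1
1951/20017 + k(62)/(-506) = 1951/20017 + 1/(-506) = 1951*(1/20017) + 1*(-1/506) = 1951/20017 - 1/506 = 967189/10128602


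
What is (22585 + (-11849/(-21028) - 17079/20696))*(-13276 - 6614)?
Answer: -1879753445605395/4184572 ≈ -4.4921e+8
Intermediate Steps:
(22585 + (-11849/(-21028) - 17079/20696))*(-13276 - 6614) = (22585 + (-11849*(-1/21028) - 17079*1/20696))*(-19890) = (22585 + (11849/21028 - 17079/20696))*(-19890) = (22585 - 28477577/108798872)*(-19890) = (2457194046543/108798872)*(-19890) = -1879753445605395/4184572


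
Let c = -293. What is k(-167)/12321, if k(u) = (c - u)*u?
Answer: 2338/1369 ≈ 1.7078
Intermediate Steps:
k(u) = u*(-293 - u) (k(u) = (-293 - u)*u = u*(-293 - u))
k(-167)/12321 = -1*(-167)*(293 - 167)/12321 = -1*(-167)*126*(1/12321) = 21042*(1/12321) = 2338/1369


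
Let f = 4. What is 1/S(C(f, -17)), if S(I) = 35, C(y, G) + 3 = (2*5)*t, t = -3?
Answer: 1/35 ≈ 0.028571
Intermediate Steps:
C(y, G) = -33 (C(y, G) = -3 + (2*5)*(-3) = -3 + 10*(-3) = -3 - 30 = -33)
1/S(C(f, -17)) = 1/35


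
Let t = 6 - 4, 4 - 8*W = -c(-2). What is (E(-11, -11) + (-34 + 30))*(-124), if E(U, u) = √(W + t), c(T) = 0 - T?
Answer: 496 - 62*√11 ≈ 290.37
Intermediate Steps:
c(T) = -T
W = ¾ (W = ½ - (-1)*(-1*(-2))/8 = ½ - (-1)*2/8 = ½ - ⅛*(-2) = ½ + ¼ = ¾ ≈ 0.75000)
t = 2
E(U, u) = √11/2 (E(U, u) = √(¾ + 2) = √(11/4) = √11/2)
(E(-11, -11) + (-34 + 30))*(-124) = (√11/2 + (-34 + 30))*(-124) = (√11/2 - 4)*(-124) = (-4 + √11/2)*(-124) = 496 - 62*√11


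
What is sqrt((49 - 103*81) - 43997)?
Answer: I*sqrt(52291) ≈ 228.67*I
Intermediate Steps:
sqrt((49 - 103*81) - 43997) = sqrt((49 - 8343) - 43997) = sqrt(-8294 - 43997) = sqrt(-52291) = I*sqrt(52291)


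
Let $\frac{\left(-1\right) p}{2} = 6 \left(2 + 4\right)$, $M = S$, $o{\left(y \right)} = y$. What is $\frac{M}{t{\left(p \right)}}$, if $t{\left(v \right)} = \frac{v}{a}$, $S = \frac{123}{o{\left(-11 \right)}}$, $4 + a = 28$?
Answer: $\frac{41}{11} \approx 3.7273$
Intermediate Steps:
$a = 24$ ($a = -4 + 28 = 24$)
$S = - \frac{123}{11}$ ($S = \frac{123}{-11} = 123 \left(- \frac{1}{11}\right) = - \frac{123}{11} \approx -11.182$)
$M = - \frac{123}{11} \approx -11.182$
$p = -72$ ($p = - 2 \cdot 6 \left(2 + 4\right) = - 2 \cdot 6 \cdot 6 = \left(-2\right) 36 = -72$)
$t{\left(v \right)} = \frac{v}{24}$
$\frac{M}{t{\left(p \right)}} = - \frac{123}{11 \cdot \frac{1}{24} \left(-72\right)} = - \frac{123}{11 \left(-3\right)} = \left(- \frac{123}{11}\right) \left(- \frac{1}{3}\right) = \frac{41}{11}$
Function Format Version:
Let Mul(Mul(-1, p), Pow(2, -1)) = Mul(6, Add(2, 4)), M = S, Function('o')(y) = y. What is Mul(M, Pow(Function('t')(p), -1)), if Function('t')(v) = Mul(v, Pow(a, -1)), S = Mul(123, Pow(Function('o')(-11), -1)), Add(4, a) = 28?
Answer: Rational(41, 11) ≈ 3.7273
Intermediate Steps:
a = 24 (a = Add(-4, 28) = 24)
S = Rational(-123, 11) (S = Mul(123, Pow(-11, -1)) = Mul(123, Rational(-1, 11)) = Rational(-123, 11) ≈ -11.182)
M = Rational(-123, 11) ≈ -11.182
p = -72 (p = Mul(-2, Mul(6, Add(2, 4))) = Mul(-2, Mul(6, 6)) = Mul(-2, 36) = -72)
Function('t')(v) = Mul(Rational(1, 24), v) (Function('t')(v) = Mul(v, Pow(24, -1)) = Mul(v, Rational(1, 24)) = Mul(Rational(1, 24), v))
Mul(M, Pow(Function('t')(p), -1)) = Mul(Rational(-123, 11), Pow(Mul(Rational(1, 24), -72), -1)) = Mul(Rational(-123, 11), Pow(-3, -1)) = Mul(Rational(-123, 11), Rational(-1, 3)) = Rational(41, 11)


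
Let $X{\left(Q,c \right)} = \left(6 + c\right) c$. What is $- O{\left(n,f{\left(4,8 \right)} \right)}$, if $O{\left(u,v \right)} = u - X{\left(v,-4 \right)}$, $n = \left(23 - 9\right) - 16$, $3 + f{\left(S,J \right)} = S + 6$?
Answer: $-6$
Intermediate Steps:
$f{\left(S,J \right)} = 3 + S$ ($f{\left(S,J \right)} = -3 + \left(S + 6\right) = -3 + \left(6 + S\right) = 3 + S$)
$X{\left(Q,c \right)} = c \left(6 + c\right)$
$n = -2$ ($n = \left(23 - 9\right) - 16 = 14 - 16 = -2$)
$O{\left(u,v \right)} = 8 + u$ ($O{\left(u,v \right)} = u - - 4 \left(6 - 4\right) = u - \left(-4\right) 2 = u - -8 = u + 8 = 8 + u$)
$- O{\left(n,f{\left(4,8 \right)} \right)} = - (8 - 2) = \left(-1\right) 6 = -6$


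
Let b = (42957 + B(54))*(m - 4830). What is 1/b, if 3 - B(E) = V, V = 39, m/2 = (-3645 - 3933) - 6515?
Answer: -1/1417079736 ≈ -7.0568e-10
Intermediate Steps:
m = -28186 (m = 2*((-3645 - 3933) - 6515) = 2*(-7578 - 6515) = 2*(-14093) = -28186)
B(E) = -36 (B(E) = 3 - 1*39 = 3 - 39 = -36)
b = -1417079736 (b = (42957 - 36)*(-28186 - 4830) = 42921*(-33016) = -1417079736)
1/b = 1/(-1417079736) = -1/1417079736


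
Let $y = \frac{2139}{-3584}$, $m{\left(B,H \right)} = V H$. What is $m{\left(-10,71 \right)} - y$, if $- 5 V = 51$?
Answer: $- \frac{12966969}{17920} \approx -723.6$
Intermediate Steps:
$V = - \frac{51}{5}$ ($V = \left(- \frac{1}{5}\right) 51 = - \frac{51}{5} \approx -10.2$)
$m{\left(B,H \right)} = - \frac{51 H}{5}$
$y = - \frac{2139}{3584}$ ($y = 2139 \left(- \frac{1}{3584}\right) = - \frac{2139}{3584} \approx -0.59682$)
$m{\left(-10,71 \right)} - y = \left(- \frac{51}{5}\right) 71 - - \frac{2139}{3584} = - \frac{3621}{5} + \frac{2139}{3584} = - \frac{12966969}{17920}$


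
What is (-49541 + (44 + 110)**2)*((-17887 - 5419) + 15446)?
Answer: 202984500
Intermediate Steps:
(-49541 + (44 + 110)**2)*((-17887 - 5419) + 15446) = (-49541 + 154**2)*(-23306 + 15446) = (-49541 + 23716)*(-7860) = -25825*(-7860) = 202984500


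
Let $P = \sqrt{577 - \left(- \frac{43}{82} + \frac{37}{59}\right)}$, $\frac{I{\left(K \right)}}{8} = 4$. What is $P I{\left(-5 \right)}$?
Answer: $\frac{16 \sqrt{13502998302}}{2419} \approx 768.6$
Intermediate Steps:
$I{\left(K \right)} = 32$ ($I{\left(K \right)} = 8 \cdot 4 = 32$)
$P = \frac{\sqrt{13502998302}}{4838}$ ($P = \sqrt{577 - \frac{497}{4838}} = \sqrt{\frac{2791029}{4838}} = \frac{\sqrt{13502998302}}{4838} \approx 24.019$)
$P I{\left(-5 \right)} = \frac{\sqrt{13502998302}}{4838} \cdot 32 = \frac{16 \sqrt{13502998302}}{2419}$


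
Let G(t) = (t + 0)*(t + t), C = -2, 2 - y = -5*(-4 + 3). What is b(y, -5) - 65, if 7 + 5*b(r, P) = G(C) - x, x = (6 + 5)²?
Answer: -89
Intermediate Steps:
y = -3 (y = 2 - (-5)*(-4 + 3) = 2 - (-5)*(-1) = 2 - 1*5 = 2 - 5 = -3)
x = 121 (x = 11² = 121)
G(t) = 2*t² (G(t) = t*(2*t) = 2*t²)
b(r, P) = -24 (b(r, P) = -7/5 + (2*(-2)² - 1*121)/5 = -7/5 + (2*4 - 121)/5 = -7/5 + (8 - 121)/5 = -7/5 + (⅕)*(-113) = -7/5 - 113/5 = -24)
b(y, -5) - 65 = -24 - 65 = -89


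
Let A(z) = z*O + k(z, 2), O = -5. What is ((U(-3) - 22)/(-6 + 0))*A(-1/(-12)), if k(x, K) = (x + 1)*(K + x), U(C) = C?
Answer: 6625/864 ≈ 7.6678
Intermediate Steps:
k(x, K) = (1 + x)*(K + x)
A(z) = 2 + z² - 2*z (A(z) = z*(-5) + (2 + z + z² + 2*z) = -5*z + (2 + z² + 3*z) = 2 + z² - 2*z)
((U(-3) - 22)/(-6 + 0))*A(-1/(-12)) = ((-3 - 22)/(-6 + 0))*(2 + (-1/(-12))² - (-2)/(-12)) = (-25/(-6))*(2 + (-1*(-1/12))² - (-2)*(-1)/12) = (-25*(-⅙))*(2 + (1/12)² - 2*1/12) = 25*(2 + 1/144 - ⅙)/6 = (25/6)*(265/144) = 6625/864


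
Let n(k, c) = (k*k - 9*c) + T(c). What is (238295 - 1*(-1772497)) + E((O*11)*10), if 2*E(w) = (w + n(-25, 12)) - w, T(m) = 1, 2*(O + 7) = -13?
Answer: 2011051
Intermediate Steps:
O = -27/2 (O = -7 + (½)*(-13) = -7 - 13/2 = -27/2 ≈ -13.500)
n(k, c) = 1 + k² - 9*c (n(k, c) = (k*k - 9*c) + 1 = (k² - 9*c) + 1 = 1 + k² - 9*c)
E(w) = 259 (E(w) = ((w + (1 + (-25)² - 9*12)) - w)/2 = ((w + (1 + 625 - 108)) - w)/2 = ((w + 518) - w)/2 = ((518 + w) - w)/2 = (½)*518 = 259)
(238295 - 1*(-1772497)) + E((O*11)*10) = (238295 - 1*(-1772497)) + 259 = (238295 + 1772497) + 259 = 2010792 + 259 = 2011051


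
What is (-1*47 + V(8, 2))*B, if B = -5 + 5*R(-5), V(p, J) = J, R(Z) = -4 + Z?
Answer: 2250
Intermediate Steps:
B = -50 (B = -5 + 5*(-4 - 5) = -5 + 5*(-9) = -5 - 45 = -50)
(-1*47 + V(8, 2))*B = (-1*47 + 2)*(-50) = (-47 + 2)*(-50) = -45*(-50) = 2250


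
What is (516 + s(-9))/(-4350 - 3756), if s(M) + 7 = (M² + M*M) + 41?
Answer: -356/4053 ≈ -0.087836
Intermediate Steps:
s(M) = 34 + 2*M² (s(M) = -7 + ((M² + M*M) + 41) = -7 + ((M² + M²) + 41) = -7 + (2*M² + 41) = -7 + (41 + 2*M²) = 34 + 2*M²)
(516 + s(-9))/(-4350 - 3756) = (516 + (34 + 2*(-9)²))/(-4350 - 3756) = (516 + (34 + 2*81))/(-8106) = (516 + (34 + 162))*(-1/8106) = (516 + 196)*(-1/8106) = 712*(-1/8106) = -356/4053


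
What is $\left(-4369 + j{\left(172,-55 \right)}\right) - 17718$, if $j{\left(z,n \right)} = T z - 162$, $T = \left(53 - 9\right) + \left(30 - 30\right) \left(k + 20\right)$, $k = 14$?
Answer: $-14681$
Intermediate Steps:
$T = 44$ ($T = \left(53 - 9\right) + \left(30 - 30\right) \left(14 + 20\right) = 44 + 0 \cdot 34 = 44 + 0 = 44$)
$j{\left(z,n \right)} = -162 + 44 z$ ($j{\left(z,n \right)} = 44 z - 162 = -162 + 44 z$)
$\left(-4369 + j{\left(172,-55 \right)}\right) - 17718 = \left(-4369 + \left(-162 + 44 \cdot 172\right)\right) - 17718 = \left(-4369 + \left(-162 + 7568\right)\right) - 17718 = \left(-4369 + 7406\right) - 17718 = 3037 - 17718 = -14681$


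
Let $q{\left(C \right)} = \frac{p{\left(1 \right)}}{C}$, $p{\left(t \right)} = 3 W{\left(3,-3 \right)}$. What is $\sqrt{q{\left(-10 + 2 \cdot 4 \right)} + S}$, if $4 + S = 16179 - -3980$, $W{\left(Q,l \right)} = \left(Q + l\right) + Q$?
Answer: $\frac{\sqrt{80602}}{2} \approx 141.95$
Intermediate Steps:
$W{\left(Q,l \right)} = l + 2 Q$
$p{\left(t \right)} = 9$ ($p{\left(t \right)} = 3 \left(-3 + 2 \cdot 3\right) = 3 \left(-3 + 6\right) = 3 \cdot 3 = 9$)
$S = 20155$ ($S = -4 + \left(16179 - -3980\right) = -4 + \left(16179 + 3980\right) = -4 + 20159 = 20155$)
$q{\left(C \right)} = \frac{9}{C}$
$\sqrt{q{\left(-10 + 2 \cdot 4 \right)} + S} = \sqrt{\frac{9}{-10 + 2 \cdot 4} + 20155} = \sqrt{\frac{9}{-10 + 8} + 20155} = \sqrt{\frac{9}{-2} + 20155} = \sqrt{9 \left(- \frac{1}{2}\right) + 20155} = \sqrt{- \frac{9}{2} + 20155} = \sqrt{\frac{40301}{2}} = \frac{\sqrt{80602}}{2}$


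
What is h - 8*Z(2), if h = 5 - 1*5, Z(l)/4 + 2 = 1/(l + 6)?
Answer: 60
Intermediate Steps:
Z(l) = -8 + 4/(6 + l) (Z(l) = -8 + 4/(l + 6) = -8 + 4/(6 + l))
h = 0 (h = 5 - 5 = 0)
h - 8*Z(2) = 0 - 32*(-11 - 2*2)/(6 + 2) = 0 - 32*(-11 - 4)/8 = 0 - 32*(-15)/8 = 0 - 8*(-15/2) = 0 + 60 = 60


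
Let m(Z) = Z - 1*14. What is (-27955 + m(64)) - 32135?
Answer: -60040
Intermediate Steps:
m(Z) = -14 + Z (m(Z) = Z - 14 = -14 + Z)
(-27955 + m(64)) - 32135 = (-27955 + (-14 + 64)) - 32135 = (-27955 + 50) - 32135 = -27905 - 32135 = -60040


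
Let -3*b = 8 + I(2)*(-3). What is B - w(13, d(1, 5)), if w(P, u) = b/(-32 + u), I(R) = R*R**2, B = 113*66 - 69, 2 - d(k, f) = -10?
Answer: 110839/15 ≈ 7389.3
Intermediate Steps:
d(k, f) = 12 (d(k, f) = 2 - 1*(-10) = 2 + 10 = 12)
B = 7389 (B = 7458 - 69 = 7389)
I(R) = R**3
b = 16/3 (b = -(8 + 2**3*(-3))/3 = -(8 + 8*(-3))/3 = -(8 - 24)/3 = -1/3*(-16) = 16/3 ≈ 5.3333)
w(P, u) = 16/(3*(-32 + u))
B - w(13, d(1, 5)) = 7389 - 16/(3*(-32 + 12)) = 7389 - 16/(3*(-20)) = 7389 - 16*(-1)/(3*20) = 7389 - 1*(-4/15) = 7389 + 4/15 = 110839/15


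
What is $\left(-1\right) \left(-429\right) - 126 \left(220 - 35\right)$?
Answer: $-22881$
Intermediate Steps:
$\left(-1\right) \left(-429\right) - 126 \left(220 - 35\right) = 429 - 126 \left(220 - 35\right) = 429 - 23310 = -22881$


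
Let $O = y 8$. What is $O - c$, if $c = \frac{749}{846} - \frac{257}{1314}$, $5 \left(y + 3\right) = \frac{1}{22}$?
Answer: $- \frac{41808209}{1698345} \approx -24.617$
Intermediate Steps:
$y = - \frac{329}{110}$ ($y = -3 + \frac{1}{5 \cdot 22} = -3 + \frac{1}{5} \cdot \frac{1}{22} = -3 + \frac{1}{110} = - \frac{329}{110} \approx -2.9909$)
$c = \frac{21299}{30879}$ ($c = 749 \cdot \frac{1}{846} - \frac{257}{1314} = \frac{749}{846} - \frac{257}{1314} = \frac{21299}{30879} \approx 0.68976$)
$O = - \frac{1316}{55}$ ($O = \left(- \frac{329}{110}\right) 8 = - \frac{1316}{55} \approx -23.927$)
$O - c = - \frac{1316}{55} - \frac{21299}{30879} = - \frac{41808209}{1698345}$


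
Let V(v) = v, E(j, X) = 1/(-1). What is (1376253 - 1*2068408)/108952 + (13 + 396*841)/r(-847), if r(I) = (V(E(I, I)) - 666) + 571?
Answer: -4544100191/1307424 ≈ -3475.6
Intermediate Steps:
E(j, X) = -1
r(I) = -96 (r(I) = (-1 - 666) + 571 = -667 + 571 = -96)
(1376253 - 1*2068408)/108952 + (13 + 396*841)/r(-847) = (1376253 - 1*2068408)/108952 + (13 + 396*841)/(-96) = (1376253 - 2068408)*(1/108952) + (13 + 333036)*(-1/96) = -692155*1/108952 + 333049*(-1/96) = -692155/108952 - 333049/96 = -4544100191/1307424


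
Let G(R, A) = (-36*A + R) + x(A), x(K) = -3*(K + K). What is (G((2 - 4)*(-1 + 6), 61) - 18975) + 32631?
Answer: 11084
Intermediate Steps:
x(K) = -6*K
G(R, A) = R - 42*A (G(R, A) = (-36*A + R) - 6*A = (R - 36*A) - 6*A = R - 42*A)
(G((2 - 4)*(-1 + 6), 61) - 18975) + 32631 = (((2 - 4)*(-1 + 6) - 42*61) - 18975) + 32631 = ((-2*5 - 2562) - 18975) + 32631 = ((-10 - 2562) - 18975) + 32631 = (-2572 - 18975) + 32631 = -21547 + 32631 = 11084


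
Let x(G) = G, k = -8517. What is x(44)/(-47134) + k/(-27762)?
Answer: 66703125/218089018 ≈ 0.30585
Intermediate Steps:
x(44)/(-47134) + k/(-27762) = 44/(-47134) - 8517/(-27762) = 44*(-1/47134) - 8517*(-1/27762) = -22/23567 + 2839/9254 = 66703125/218089018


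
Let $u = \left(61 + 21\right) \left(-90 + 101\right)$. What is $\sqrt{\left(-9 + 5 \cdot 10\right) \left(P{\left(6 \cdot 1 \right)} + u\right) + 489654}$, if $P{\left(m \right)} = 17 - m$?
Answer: $\sqrt{527087} \approx 726.01$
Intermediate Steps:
$u = 902$ ($u = 82 \cdot 11 = 902$)
$\sqrt{\left(-9 + 5 \cdot 10\right) \left(P{\left(6 \cdot 1 \right)} + u\right) + 489654} = \sqrt{\left(-9 + 5 \cdot 10\right) \left(\left(17 - 6 \cdot 1\right) + 902\right) + 489654} = \sqrt{\left(-9 + 50\right) \left(\left(17 - 6\right) + 902\right) + 489654} = \sqrt{41 \left(\left(17 - 6\right) + 902\right) + 489654} = \sqrt{41 \left(11 + 902\right) + 489654} = \sqrt{41 \cdot 913 + 489654} = \sqrt{37433 + 489654} = \sqrt{527087}$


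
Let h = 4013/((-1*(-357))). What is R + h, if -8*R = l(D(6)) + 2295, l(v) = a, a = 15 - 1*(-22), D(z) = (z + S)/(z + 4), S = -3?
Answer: -200105/714 ≈ -280.26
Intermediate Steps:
D(z) = (-3 + z)/(4 + z) (D(z) = (z - 3)/(z + 4) = (-3 + z)/(4 + z))
a = 37 (a = 15 + 22 = 37)
l(v) = 37
R = -583/2 (R = -(37 + 2295)/8 = -⅛*2332 = -583/2 ≈ -291.50)
h = 4013/357 ≈ 11.241
R + h = -583/2 + 4013/357 = -200105/714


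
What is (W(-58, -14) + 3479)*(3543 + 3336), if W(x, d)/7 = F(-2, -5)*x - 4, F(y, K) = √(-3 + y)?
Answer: 23739429 - 2792874*I*√5 ≈ 2.3739e+7 - 6.2451e+6*I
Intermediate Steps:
W(x, d) = -28 + 7*I*x*√5 (W(x, d) = 7*(√(-3 - 2)*x - 4) = 7*(√(-5)*x - 4) = 7*((I*√5)*x - 4) = 7*(I*x*√5 - 4) = 7*(-4 + I*x*√5) = -28 + 7*I*x*√5)
(W(-58, -14) + 3479)*(3543 + 3336) = ((-28 + 7*I*(-58)*√5) + 3479)*(3543 + 3336) = ((-28 - 406*I*√5) + 3479)*6879 = (3451 - 406*I*√5)*6879 = 23739429 - 2792874*I*√5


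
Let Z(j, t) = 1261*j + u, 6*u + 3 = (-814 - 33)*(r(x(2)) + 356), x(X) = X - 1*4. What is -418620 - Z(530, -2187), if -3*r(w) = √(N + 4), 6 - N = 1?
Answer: -3110506/3 ≈ -1.0368e+6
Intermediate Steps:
N = 5 (N = 6 - 1*1 = 6 - 1 = 5)
x(X) = -4 + X (x(X) = X - 4 = -4 + X)
r(w) = -1 (r(w) = -√(5 + 4)/3 = -√9/3 = -⅓*3 = -1)
u = -150344/3 (u = -½ + ((-814 - 33)*(-1 + 356))/6 = -½ + (-847*355)/6 = -½ + (⅙)*(-300685) = -½ - 300685/6 = -150344/3 ≈ -50115.)
Z(j, t) = -150344/3 + 1261*j (Z(j, t) = 1261*j - 150344/3 = -150344/3 + 1261*j)
-418620 - Z(530, -2187) = -418620 - (-150344/3 + 1261*530) = -418620 - (-150344/3 + 668330) = -418620 - 1*1854646/3 = -418620 - 1854646/3 = -3110506/3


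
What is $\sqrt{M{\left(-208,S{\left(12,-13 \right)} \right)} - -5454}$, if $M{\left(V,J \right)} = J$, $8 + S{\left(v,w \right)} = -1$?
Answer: $33 \sqrt{5} \approx 73.79$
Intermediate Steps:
$S{\left(v,w \right)} = -9$ ($S{\left(v,w \right)} = -8 - 1 = -9$)
$\sqrt{M{\left(-208,S{\left(12,-13 \right)} \right)} - -5454} = \sqrt{-9 - -5454} = \sqrt{-9 + \left(-50 + 5504\right)} = \sqrt{-9 + 5454} = \sqrt{5445} = 33 \sqrt{5}$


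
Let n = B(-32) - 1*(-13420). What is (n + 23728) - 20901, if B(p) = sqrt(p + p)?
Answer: 16247 + 8*I ≈ 16247.0 + 8.0*I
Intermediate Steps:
B(p) = sqrt(2)*sqrt(p) (B(p) = sqrt(2*p) = sqrt(2)*sqrt(p))
n = 13420 + 8*I (n = sqrt(2)*sqrt(-32) - 1*(-13420) = sqrt(2)*(4*I*sqrt(2)) + 13420 = 8*I + 13420 = 13420 + 8*I ≈ 13420.0 + 8.0*I)
(n + 23728) - 20901 = ((13420 + 8*I) + 23728) - 20901 = (37148 + 8*I) - 20901 = 16247 + 8*I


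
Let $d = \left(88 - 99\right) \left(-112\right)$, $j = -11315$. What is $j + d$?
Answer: $-10083$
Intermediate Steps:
$d = 1232$ ($d = \left(-11\right) \left(-112\right) = 1232$)
$j + d = -11315 + 1232 = -10083$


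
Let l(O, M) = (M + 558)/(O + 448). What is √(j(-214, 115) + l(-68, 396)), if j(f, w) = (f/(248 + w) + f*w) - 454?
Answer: I*√985263005730/6270 ≈ 158.31*I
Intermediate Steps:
j(f, w) = -454 + f*w + f/(248 + w) (j(f, w) = (f/(248 + w) + f*w) - 454 = (f*w + f/(248 + w)) - 454 = -454 + f*w + f/(248 + w))
l(O, M) = (558 + M)/(448 + O)
√(j(-214, 115) + l(-68, 396)) = √((-112592 - 214 - 454*115 - 214*115² + 248*(-214)*115)/(248 + 115) + (558 + 396)/(448 - 68)) = √((-112592 - 214 - 52210 - 214*13225 - 6103280)/363 + 954/380) = √((-112592 - 214 - 52210 - 2830150 - 6103280)/363 + (1/380)*954) = √((1/363)*(-9098446) + 477/190) = √(-9098446/363 + 477/190) = √(-1728531589/68970) = I*√985263005730/6270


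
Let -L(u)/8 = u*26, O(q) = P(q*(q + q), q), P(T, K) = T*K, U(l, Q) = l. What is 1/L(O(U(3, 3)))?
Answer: -1/11232 ≈ -8.9031e-5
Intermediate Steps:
P(T, K) = K*T
O(q) = 2*q³ (O(q) = q*(q*(q + q)) = q*(q*(2*q)) = q*(2*q²) = 2*q³)
L(u) = -208*u (L(u) = -8*u*26 = -208*u)
1/L(O(U(3, 3))) = 1/(-416*3³) = 1/(-416*27) = 1/(-208*54) = 1/(-11232) = -1/11232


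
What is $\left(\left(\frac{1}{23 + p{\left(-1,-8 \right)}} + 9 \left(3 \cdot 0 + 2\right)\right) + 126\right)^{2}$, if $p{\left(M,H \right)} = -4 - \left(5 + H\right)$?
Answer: $\frac{10042561}{484} \approx 20749.0$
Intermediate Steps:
$p{\left(M,H \right)} = -9 - H$ ($p{\left(M,H \right)} = -4 - \left(5 + H\right) = -9 - H$)
$\left(\left(\frac{1}{23 + p{\left(-1,-8 \right)}} + 9 \left(3 \cdot 0 + 2\right)\right) + 126\right)^{2} = \left(\left(\frac{1}{23 - 1} + 9 \left(3 \cdot 0 + 2\right)\right) + 126\right)^{2} = \left(\left(\frac{1}{23 + \left(-9 + 8\right)} + 9 \left(0 + 2\right)\right) + 126\right)^{2} = \left(\left(\frac{1}{23 - 1} + 9 \cdot 2\right) + 126\right)^{2} = \left(\left(\frac{1}{22} + 18\right) + 126\right)^{2} = \left(\frac{397}{22} + 126\right)^{2} = \left(\frac{3169}{22}\right)^{2} = \frac{10042561}{484}$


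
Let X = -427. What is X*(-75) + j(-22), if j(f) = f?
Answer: 32003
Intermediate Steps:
X*(-75) + j(-22) = -427*(-75) - 22 = 32025 - 22 = 32003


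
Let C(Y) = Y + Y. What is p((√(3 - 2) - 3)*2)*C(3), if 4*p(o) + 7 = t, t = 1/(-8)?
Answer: -171/16 ≈ -10.688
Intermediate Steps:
t = -⅛ ≈ -0.12500
p(o) = -57/32 (p(o) = -7/4 + (¼)*(-⅛) = -7/4 - 1/32 = -57/32)
C(Y) = 2*Y
p((√(3 - 2) - 3)*2)*C(3) = -57*3/16 = -57/32*6 = -171/16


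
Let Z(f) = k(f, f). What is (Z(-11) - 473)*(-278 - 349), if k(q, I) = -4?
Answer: 299079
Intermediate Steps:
Z(f) = -4
(Z(-11) - 473)*(-278 - 349) = (-4 - 473)*(-278 - 349) = -477*(-627) = 299079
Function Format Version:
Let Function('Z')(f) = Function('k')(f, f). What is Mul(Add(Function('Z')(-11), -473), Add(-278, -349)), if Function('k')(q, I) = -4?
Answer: 299079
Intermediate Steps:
Function('Z')(f) = -4
Mul(Add(Function('Z')(-11), -473), Add(-278, -349)) = Mul(Add(-4, -473), Add(-278, -349)) = Mul(-477, -627) = 299079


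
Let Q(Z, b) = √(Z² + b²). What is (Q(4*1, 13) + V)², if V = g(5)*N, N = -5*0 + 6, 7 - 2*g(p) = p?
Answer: (6 + √185)² ≈ 384.22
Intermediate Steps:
g(p) = 7/2 - p/2
N = 6 (N = 0 + 6 = 6)
V = 6 (V = (7/2 - ½*5)*6 = (7/2 - 5/2)*6 = 1*6 = 6)
(Q(4*1, 13) + V)² = (√((4*1)² + 13²) + 6)² = (√(4² + 169) + 6)² = (√(16 + 169) + 6)² = (√185 + 6)² = (6 + √185)²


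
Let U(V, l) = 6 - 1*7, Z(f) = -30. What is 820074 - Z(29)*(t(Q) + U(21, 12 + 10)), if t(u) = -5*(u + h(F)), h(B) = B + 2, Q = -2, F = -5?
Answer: 820794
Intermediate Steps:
h(B) = 2 + B
U(V, l) = -1 (U(V, l) = 6 - 7 = -1)
t(u) = 15 - 5*u (t(u) = -5*(u + (2 - 5)) = -5*(u - 3) = -5*(-3 + u) = 15 - 5*u)
820074 - Z(29)*(t(Q) + U(21, 12 + 10)) = 820074 - (-30)*((15 - 5*(-2)) - 1) = 820074 - (-30)*((15 + 10) - 1) = 820074 - (-30)*(25 - 1) = 820074 - (-30)*24 = 820074 - 1*(-720) = 820074 + 720 = 820794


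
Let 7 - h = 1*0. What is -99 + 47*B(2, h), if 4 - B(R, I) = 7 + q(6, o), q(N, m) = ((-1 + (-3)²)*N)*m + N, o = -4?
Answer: 8502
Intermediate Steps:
q(N, m) = N + 8*N*m (q(N, m) = ((-1 + 9)*N)*m + N = (8*N)*m + N = 8*N*m + N = N + 8*N*m)
h = 7 (h = 7 - 0 = 7 - 1*0 = 7 + 0 = 7)
B(R, I) = 183 (B(R, I) = 4 - (7 + 6*(1 + 8*(-4))) = 4 - (7 + 6*(1 - 32)) = 4 - (7 + 6*(-31)) = 4 - (7 - 186) = 4 - 1*(-179) = 4 + 179 = 183)
-99 + 47*B(2, h) = -99 + 47*183 = -99 + 8601 = 8502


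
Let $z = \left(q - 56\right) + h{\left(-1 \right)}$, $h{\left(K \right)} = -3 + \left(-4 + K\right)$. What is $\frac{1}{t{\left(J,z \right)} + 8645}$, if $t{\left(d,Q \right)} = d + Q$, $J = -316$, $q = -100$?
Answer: $\frac{1}{8165} \approx 0.00012247$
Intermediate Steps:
$h{\left(K \right)} = -7 + K$
$z = -164$ ($z = \left(-100 - 56\right) - 8 = -156 - 8 = -164$)
$t{\left(d,Q \right)} = Q + d$
$\frac{1}{t{\left(J,z \right)} + 8645} = \frac{1}{\left(-164 - 316\right) + 8645} = \frac{1}{-480 + 8645} = \frac{1}{8165}$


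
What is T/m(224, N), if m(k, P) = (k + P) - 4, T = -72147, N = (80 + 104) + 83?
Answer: -72147/487 ≈ -148.15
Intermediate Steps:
N = 267 (N = 184 + 83 = 267)
m(k, P) = -4 + P + k (m(k, P) = (P + k) - 4 = -4 + P + k)
T/m(224, N) = -72147/(-4 + 267 + 224) = -72147/487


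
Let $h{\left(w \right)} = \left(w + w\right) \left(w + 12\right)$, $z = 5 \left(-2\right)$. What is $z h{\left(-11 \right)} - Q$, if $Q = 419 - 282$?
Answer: $83$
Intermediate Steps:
$Q = 137$ ($Q = 419 - 282 = 137$)
$z = -10$
$h{\left(w \right)} = 2 w \left(12 + w\right)$
$z h{\left(-11 \right)} - Q = - 10 \cdot 2 \left(-11\right) \left(12 - 11\right) - 137 = - 10 \cdot 2 \left(-11\right) 1 - 137 = \left(-10\right) \left(-22\right) - 137 = 220 - 137 = 83$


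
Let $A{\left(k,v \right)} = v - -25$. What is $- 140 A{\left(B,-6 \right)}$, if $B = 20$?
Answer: $-2660$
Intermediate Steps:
$A{\left(k,v \right)} = 25 + v$ ($A{\left(k,v \right)} = v + 25 = 25 + v$)
$- 140 A{\left(B,-6 \right)} = - 140 \left(25 - 6\right) = \left(-140\right) 19 = -2660$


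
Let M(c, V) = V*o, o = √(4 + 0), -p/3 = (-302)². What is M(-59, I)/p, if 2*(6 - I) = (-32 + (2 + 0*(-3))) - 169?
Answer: -211/273612 ≈ -0.00077116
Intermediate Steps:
p = -273612 (p = -3*(-302)² = -3*91204 = -273612)
o = 2 (o = √4 = 2)
I = 211/2 (I = 6 - ((-32 + (2 + 0*(-3))) - 169)/2 = 6 - ((-32 + (2 + 0)) - 169)/2 = 6 - ((-32 + 2) - 169)/2 = 6 - (-30 - 169)/2 = 6 - ½*(-199) = 6 + 199/2 = 211/2 ≈ 105.50)
M(c, V) = 2*V (M(c, V) = V*2 = 2*V)
M(-59, I)/p = (2*(211/2))/(-273612) = 211*(-1/273612) = -211/273612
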